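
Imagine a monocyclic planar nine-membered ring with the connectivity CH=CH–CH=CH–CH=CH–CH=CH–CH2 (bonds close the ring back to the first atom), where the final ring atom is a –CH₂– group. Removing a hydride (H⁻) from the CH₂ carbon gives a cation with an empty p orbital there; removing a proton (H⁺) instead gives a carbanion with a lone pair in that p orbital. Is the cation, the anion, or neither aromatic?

In both ions every ring atom is sp² and contributes a p orbital, so both rings are fully conjugated.
Cation: 4 × 2 + 0 = 8 π electrons → 4(2), antiaromatic.
Anion: 4 × 2 + 2 = 10 π electrons → 4(2)+2, aromatic.

The anion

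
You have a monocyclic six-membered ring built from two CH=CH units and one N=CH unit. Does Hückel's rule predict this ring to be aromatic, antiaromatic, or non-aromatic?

The p orbitals form a continuous loop: the double-bond atoms are sp², each contributing one p electron; each =N– nitrogen is pyridine-type (lone pair in the sp² plane, one electron in the p orbital). The ring is fully conjugated.
Adding the contributions, 3 × 2 = 6 from the 3 double-bond units.
That gives a 4n+2 count (6, n = 1).

Aromatic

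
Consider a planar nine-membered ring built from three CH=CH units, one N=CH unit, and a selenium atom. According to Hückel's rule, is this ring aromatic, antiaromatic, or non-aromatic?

Every ring atom contributes a p orbital perpendicular to the ring (each doubly-bonded ring atom is sp² with one p-orbital electron; the doubly-bonded nitrogens are pyridine-type — their lone pairs lie in the ring plane, leaving one electron in the p orbital; the selenium donates one lone pair from its p orbital), so the π system is cyclic and fully conjugated.
Adding the contributions, 4 × 2 = 8 from the double-bond units + 2 from the Se atom = 10.
Since 10 = 4·2 + 2, the ring meets the 4n+2 criterion.

Aromatic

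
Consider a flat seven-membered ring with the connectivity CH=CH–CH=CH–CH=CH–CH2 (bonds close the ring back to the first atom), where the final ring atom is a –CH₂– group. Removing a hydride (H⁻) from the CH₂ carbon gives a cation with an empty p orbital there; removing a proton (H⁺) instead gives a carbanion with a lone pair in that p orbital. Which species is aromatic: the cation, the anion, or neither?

The cation

Both ions have a continuous loop of p orbitals — each ring atom is sp².
Cation: 3 × 2 + 0 = 6 π electrons → 4(1)+2, aromatic.
Anion: 3 × 2 + 2 = 8 π electrons → 4(2), antiaromatic.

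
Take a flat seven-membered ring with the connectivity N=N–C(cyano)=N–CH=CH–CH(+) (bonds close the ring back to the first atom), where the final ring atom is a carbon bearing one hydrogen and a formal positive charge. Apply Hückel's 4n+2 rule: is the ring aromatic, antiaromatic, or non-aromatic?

Aromatic

The p orbitals form a continuous loop: every atom in a ring double bond is sp² and brings one electron to the p orbital; the doubly-bonded nitrogens are pyridine-type — their lone pairs lie in the ring plane, leaving one electron in the p orbital; the carbocation has an empty p orbital. The ring is fully conjugated.
Counting π electrons: 3 × 2 = 6 from the double-bond units + 0 from the CH(+) atom = 6.
That gives a 4n+2 count (6, n = 1).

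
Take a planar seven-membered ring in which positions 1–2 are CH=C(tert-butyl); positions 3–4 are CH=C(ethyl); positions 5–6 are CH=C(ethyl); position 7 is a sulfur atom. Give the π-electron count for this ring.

8

Check conjugation: every atom in a ring double bond is sp² and brings one electron to the p orbital; the sulfur donates one lone pair from its p orbital — every position has a p orbital, so the cyclic π system is continuous.
Counting π electrons: 3 × 2 = 6 from the double-bond units + 2 from the S atom = 8.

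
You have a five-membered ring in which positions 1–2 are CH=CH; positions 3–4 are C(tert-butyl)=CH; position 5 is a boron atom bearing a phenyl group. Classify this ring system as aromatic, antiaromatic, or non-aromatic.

Antiaromatic

The p orbitals form a continuous loop: each doubly-bonded ring atom is sp² with one p-orbital electron; the boron has an empty p orbital. The ring is fully conjugated.
Adding the contributions, 2 × 2 = 4 from the double-bond units + 0 from the B(phenyl) atom = 4.
4 = 4(1); a planar, fully conjugated 4n system is antiaromatic.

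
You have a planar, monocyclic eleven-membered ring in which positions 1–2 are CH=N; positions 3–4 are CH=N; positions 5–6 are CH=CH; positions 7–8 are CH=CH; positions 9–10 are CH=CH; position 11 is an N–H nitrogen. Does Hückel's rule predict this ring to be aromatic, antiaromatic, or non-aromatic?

Check conjugation: each doubly-bonded ring atom is sp² with one p-orbital electron; each =N– nitrogen is pyridine-type (lone pair in the sp² plane, one electron in the p orbital); the pyrrole-type nitrogen donates its lone pair from the p orbital — every position has a p orbital, so the cyclic π system is continuous.
π-electron count: 5 × 2 = 10 from the double-bond units + 2 from the NH atom = 12.
With 12 = 4·3 π electrons, Hückel's rule classifies the planar ring as antiaromatic.

Antiaromatic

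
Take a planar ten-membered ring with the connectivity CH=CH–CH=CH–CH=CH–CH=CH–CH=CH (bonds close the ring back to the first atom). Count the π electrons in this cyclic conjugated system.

All ring atoms are sp² and supply a p orbital to the ring (each doubly-bonded ring atom is sp² with one p-orbital electron); the conjugation is uninterrupted.
Tallying contributions gives 5 × 2 = 10 from the 5 double-bond units.

10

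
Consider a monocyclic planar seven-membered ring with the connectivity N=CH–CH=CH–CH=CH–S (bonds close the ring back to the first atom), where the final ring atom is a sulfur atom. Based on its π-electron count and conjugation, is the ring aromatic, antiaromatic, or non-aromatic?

The p orbitals form a continuous loop: each doubly-bonded ring atom is sp² with one p-orbital electron; each =N– nitrogen is pyridine-type (lone pair in the sp² plane, one electron in the p orbital); the sulfur donates one lone pair from its p orbital. The ring is fully conjugated.
Counting π electrons: 3 × 2 = 6 from the double-bond units + 2 from the S atom = 8.
8 is a 4n count (n = 2), so the planar conjugated ring is antiaromatic.

Antiaromatic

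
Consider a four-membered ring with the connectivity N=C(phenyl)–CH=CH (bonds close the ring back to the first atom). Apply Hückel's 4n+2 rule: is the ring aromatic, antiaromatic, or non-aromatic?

Check conjugation: the double-bond atoms are sp², each contributing one p electron; each =N– nitrogen is pyridine-type (lone pair in the sp² plane, one electron in the p orbital) — every position has a p orbital, so the cyclic π system is continuous.
Tallying contributions gives 2 × 2 = 4 from the 2 double-bond units.
4 is a 4n count (n = 1), so the planar conjugated ring is antiaromatic.

Antiaromatic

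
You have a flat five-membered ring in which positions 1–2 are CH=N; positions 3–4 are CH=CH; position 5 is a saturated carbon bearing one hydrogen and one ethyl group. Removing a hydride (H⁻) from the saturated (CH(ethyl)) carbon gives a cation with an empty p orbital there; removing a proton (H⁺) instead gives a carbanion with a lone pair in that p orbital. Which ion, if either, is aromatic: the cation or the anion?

In either ion the ring is fully conjugated: every atom, including the new sp² carbon, supplies a p orbital.
Cation: 2 × 2 + 0 = 4 π electrons → 4(1), antiaromatic.
Anion: 2 × 2 + 2 = 6 π electrons → 4(1)+2, aromatic.

The anion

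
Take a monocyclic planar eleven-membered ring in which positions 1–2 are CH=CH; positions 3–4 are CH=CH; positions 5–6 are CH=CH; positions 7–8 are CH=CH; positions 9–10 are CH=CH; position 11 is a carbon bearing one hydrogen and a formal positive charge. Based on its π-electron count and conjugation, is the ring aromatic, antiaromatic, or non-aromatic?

All ring atoms are sp² and supply a p orbital to the ring (the double-bond atoms are sp², each contributing one p electron; the carbocation has an empty p orbital); the conjugation is uninterrupted.
Counting π electrons: 5 × 2 = 10 from the double-bond units + 0 from the CH(+) atom = 10.
With 10 π electrons (n = 2), the Hückel 4n+2 condition holds.

Aromatic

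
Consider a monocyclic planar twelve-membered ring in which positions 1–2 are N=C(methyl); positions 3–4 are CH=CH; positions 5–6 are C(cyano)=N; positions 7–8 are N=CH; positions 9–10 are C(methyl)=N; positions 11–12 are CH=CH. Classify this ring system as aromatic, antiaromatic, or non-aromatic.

All ring atoms are sp² and supply a p orbital to the ring (each doubly-bonded ring atom is sp² with one p-orbital electron; each sp² =N– keeps its lone pair in-plane and puts one electron into the π system); the conjugation is uninterrupted.
Adding the contributions, 6 × 2 = 12 from the 6 double-bond units.
12 is a 4n count (n = 3), so the planar conjugated ring is antiaromatic.

Antiaromatic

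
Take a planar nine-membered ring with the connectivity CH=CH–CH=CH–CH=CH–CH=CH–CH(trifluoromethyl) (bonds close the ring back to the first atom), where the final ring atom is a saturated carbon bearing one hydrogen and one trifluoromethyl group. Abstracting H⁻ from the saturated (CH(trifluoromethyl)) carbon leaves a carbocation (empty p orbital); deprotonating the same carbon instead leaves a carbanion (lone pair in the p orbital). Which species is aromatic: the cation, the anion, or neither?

The anion

Once that carbon is sp², every ring atom has a p orbital and both ions are fully conjugated.
Cation: 4 × 2 + 0 = 8 π electrons → 4(2), antiaromatic.
Anion: 4 × 2 + 2 = 10 π electrons → 4(2)+2, aromatic.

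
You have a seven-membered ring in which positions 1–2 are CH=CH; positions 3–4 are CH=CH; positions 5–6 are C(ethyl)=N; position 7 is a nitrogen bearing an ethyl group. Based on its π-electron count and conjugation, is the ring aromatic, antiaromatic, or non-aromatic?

Antiaromatic

Every ring atom contributes a p orbital perpendicular to the ring (every atom in a ring double bond is sp² and brings one electron to the p orbital; the doubly-bonded nitrogens are pyridine-type — their lone pairs lie in the ring plane, leaving one electron in the p orbital; the pyrrole-type nitrogen donates its lone pair from the p orbital), so the π system is cyclic and fully conjugated.
Counting π electrons: 3 × 2 = 6 from the double-bond units + 2 from the N(ethyl) atom = 8.
8 = 4(2); a planar, fully conjugated 4n system is antiaromatic.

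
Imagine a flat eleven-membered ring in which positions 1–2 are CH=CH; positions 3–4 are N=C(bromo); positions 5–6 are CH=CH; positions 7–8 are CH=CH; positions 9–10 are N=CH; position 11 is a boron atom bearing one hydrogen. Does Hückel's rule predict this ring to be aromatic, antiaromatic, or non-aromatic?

Aromatic

The p orbitals form a continuous loop: each doubly-bonded ring atom is sp² with one p-orbital electron; each =N– nitrogen is pyridine-type (lone pair in the sp² plane, one electron in the p orbital); the boron has an empty p orbital. The ring is fully conjugated.
Adding the contributions, 5 × 2 = 10 from the double-bond units + 0 from the BH atom = 10.
That gives a 4n+2 count (10, n = 2).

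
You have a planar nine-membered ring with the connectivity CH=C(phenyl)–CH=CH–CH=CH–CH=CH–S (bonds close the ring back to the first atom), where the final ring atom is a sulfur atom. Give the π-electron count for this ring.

10

Check conjugation: every atom in a ring double bond is sp² and brings one electron to the p orbital; the sulfur donates one lone pair from its p orbital — every position has a p orbital, so the cyclic π system is continuous.
Tallying contributions gives 4 × 2 = 8 from the double-bond units + 2 from the S atom = 10.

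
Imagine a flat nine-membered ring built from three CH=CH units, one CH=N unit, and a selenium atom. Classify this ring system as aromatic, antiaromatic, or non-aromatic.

Aromatic

The p orbitals form a continuous loop: every atom in a ring double bond is sp² and brings one electron to the p orbital; the doubly-bonded nitrogens are pyridine-type — their lone pairs lie in the ring plane, leaving one electron in the p orbital; the selenium donates one lone pair from its p orbital. The ring is fully conjugated.
Adding the contributions, 4 × 2 = 8 from the double-bond units + 2 from the Se atom = 10.
With 10 π electrons (n = 2), the Hückel 4n+2 condition holds.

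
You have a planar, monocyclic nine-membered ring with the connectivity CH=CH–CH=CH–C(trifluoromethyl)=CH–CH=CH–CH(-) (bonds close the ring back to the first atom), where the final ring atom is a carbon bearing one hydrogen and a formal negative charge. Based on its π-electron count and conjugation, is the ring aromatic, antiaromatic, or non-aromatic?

Aromatic

Every ring atom contributes a p orbital perpendicular to the ring (the double-bond atoms are sp², each contributing one p electron; the carbanion's lone pair occupies the p orbital), so the π system is cyclic and fully conjugated.
Counting π electrons: 4 × 2 = 8 from the double-bond units + 2 from the CH(-) atom = 10.
With 10 π electrons (n = 2), the Hückel 4n+2 condition holds.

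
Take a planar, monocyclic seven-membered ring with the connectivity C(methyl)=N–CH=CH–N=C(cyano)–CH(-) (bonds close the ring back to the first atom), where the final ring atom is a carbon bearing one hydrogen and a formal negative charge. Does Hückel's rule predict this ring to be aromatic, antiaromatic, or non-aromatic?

All ring atoms are sp² and supply a p orbital to the ring (the double-bond atoms are sp², each contributing one p electron; the doubly-bonded nitrogens are pyridine-type — their lone pairs lie in the ring plane, leaving one electron in the p orbital; the carbanion's lone pair occupies the p orbital); the conjugation is uninterrupted.
Tallying contributions gives 3 × 2 = 6 from the double-bond units + 2 from the CH(-) atom = 8.
8 = 4(2); a planar, fully conjugated 4n system is antiaromatic.

Antiaromatic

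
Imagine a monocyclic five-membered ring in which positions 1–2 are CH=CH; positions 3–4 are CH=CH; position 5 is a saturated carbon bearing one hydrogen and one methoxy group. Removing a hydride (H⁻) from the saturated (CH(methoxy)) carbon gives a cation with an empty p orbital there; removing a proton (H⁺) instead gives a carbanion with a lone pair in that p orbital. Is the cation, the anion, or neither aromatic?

The anion

Both ions have a continuous loop of p orbitals — each ring atom is sp².
Cation: 2 × 2 + 0 = 4 π electrons → 4(1), antiaromatic.
Anion: 2 × 2 + 2 = 6 π electrons → 4(1)+2, aromatic.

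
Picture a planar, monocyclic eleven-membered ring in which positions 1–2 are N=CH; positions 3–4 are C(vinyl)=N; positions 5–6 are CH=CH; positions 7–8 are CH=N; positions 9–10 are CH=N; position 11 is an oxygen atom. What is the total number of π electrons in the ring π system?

Check conjugation: the double-bond atoms are sp², each contributing one p electron; each =N– nitrogen is pyridine-type (lone pair in the sp² plane, one electron in the p orbital); the oxygen donates one lone pair from its p orbital — every position has a p orbital, so the cyclic π system is continuous.
Tallying contributions gives 5 × 2 = 10 from the double-bond units + 2 from the O atom = 12.

12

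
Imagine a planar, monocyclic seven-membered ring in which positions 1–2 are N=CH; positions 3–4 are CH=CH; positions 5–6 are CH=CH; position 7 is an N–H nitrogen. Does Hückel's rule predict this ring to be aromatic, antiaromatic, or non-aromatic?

Antiaromatic

Every ring atom contributes a p orbital perpendicular to the ring (the double-bond atoms are sp², each contributing one p electron; each =N– nitrogen is pyridine-type (lone pair in the sp² plane, one electron in the p orbital); the pyrrole-type nitrogen donates its lone pair from the p orbital), so the π system is cyclic and fully conjugated.
Adding the contributions, 3 × 2 = 6 from the double-bond units + 2 from the NH atom = 8.
A 4n π count (8, n = 2) in a planar conjugated ring means antiaromatic.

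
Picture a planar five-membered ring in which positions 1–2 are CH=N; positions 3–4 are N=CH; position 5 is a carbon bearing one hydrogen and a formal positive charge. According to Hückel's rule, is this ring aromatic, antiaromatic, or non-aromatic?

Every ring atom contributes a p orbital perpendicular to the ring (every atom in a ring double bond is sp² and brings one electron to the p orbital; each sp² =N– keeps its lone pair in-plane and puts one electron into the π system; the carbocation has an empty p orbital), so the π system is cyclic and fully conjugated.
Counting π electrons: 2 × 2 = 4 from the double-bond units + 0 from the CH(+) atom = 4.
4 is a 4n count (n = 1), so the planar conjugated ring is antiaromatic.

Antiaromatic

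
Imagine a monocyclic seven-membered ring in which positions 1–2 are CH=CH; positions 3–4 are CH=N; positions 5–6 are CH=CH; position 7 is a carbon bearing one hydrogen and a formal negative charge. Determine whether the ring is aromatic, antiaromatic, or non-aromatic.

Every ring atom contributes a p orbital perpendicular to the ring (each doubly-bonded ring atom is sp² with one p-orbital electron; each =N– nitrogen is pyridine-type (lone pair in the sp² plane, one electron in the p orbital); the carbanion's lone pair occupies the p orbital), so the π system is cyclic and fully conjugated.
Adding the contributions, 3 × 2 = 6 from the double-bond units + 2 from the CH(-) atom = 8.
With 8 = 4·2 π electrons, Hückel's rule classifies the planar ring as antiaromatic.

Antiaromatic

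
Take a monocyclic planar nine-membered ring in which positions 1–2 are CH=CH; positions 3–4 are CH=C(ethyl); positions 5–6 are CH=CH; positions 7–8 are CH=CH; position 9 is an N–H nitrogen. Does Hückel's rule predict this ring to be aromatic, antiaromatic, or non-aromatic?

Aromatic

The p orbitals form a continuous loop: each doubly-bonded ring atom is sp² with one p-orbital electron; the pyrrole-type nitrogen donates its lone pair from the p orbital. The ring is fully conjugated.
Adding the contributions, 4 × 2 = 8 from the double-bond units + 2 from the NH atom = 10.
Since 10 = 4·2 + 2, the ring meets the 4n+2 criterion.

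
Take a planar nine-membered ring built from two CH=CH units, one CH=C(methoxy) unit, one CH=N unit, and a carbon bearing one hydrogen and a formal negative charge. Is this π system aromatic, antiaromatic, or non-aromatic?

Every ring atom contributes a p orbital perpendicular to the ring (each doubly-bonded ring atom is sp² with one p-orbital electron; each sp² =N– keeps its lone pair in-plane and puts one electron into the π system; the carbanion's lone pair occupies the p orbital), so the π system is cyclic and fully conjugated.
π-electron count: 4 × 2 = 8 from the double-bond units + 2 from the CH(-) atom = 10.
With 10 π electrons (n = 2), the Hückel 4n+2 condition holds.

Aromatic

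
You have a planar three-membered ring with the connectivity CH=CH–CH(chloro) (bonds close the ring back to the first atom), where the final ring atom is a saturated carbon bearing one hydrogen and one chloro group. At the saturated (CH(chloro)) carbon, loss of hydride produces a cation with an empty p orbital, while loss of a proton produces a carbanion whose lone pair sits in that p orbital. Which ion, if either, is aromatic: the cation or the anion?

The cation

In both ions every ring atom is sp² and contributes a p orbital, so both rings are fully conjugated.
Cation: 1 × 2 + 0 = 2 π electrons → 4(0)+2, aromatic.
Anion: 1 × 2 + 2 = 4 π electrons → 4(1), antiaromatic.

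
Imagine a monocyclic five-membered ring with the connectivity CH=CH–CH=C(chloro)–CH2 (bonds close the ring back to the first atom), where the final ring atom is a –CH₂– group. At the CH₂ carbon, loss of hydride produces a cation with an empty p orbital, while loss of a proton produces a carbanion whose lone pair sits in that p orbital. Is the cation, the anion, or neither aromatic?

In either ion the ring is fully conjugated: every atom, including the new sp² carbon, supplies a p orbital.
Cation: 2 × 2 + 0 = 4 π electrons → 4(1), antiaromatic.
Anion: 2 × 2 + 2 = 6 π electrons → 4(1)+2, aromatic.

The anion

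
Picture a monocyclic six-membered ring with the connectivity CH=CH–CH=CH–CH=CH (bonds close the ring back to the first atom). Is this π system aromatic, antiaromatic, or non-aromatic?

Aromatic

All ring atoms are sp² and supply a p orbital to the ring (every atom in a ring double bond is sp² and brings one electron to the p orbital); the conjugation is uninterrupted.
π-electron count: 3 × 2 = 6 from the 3 double-bond units.
With 6 π electrons (n = 1), the Hückel 4n+2 condition holds.
(This ring is benzene.)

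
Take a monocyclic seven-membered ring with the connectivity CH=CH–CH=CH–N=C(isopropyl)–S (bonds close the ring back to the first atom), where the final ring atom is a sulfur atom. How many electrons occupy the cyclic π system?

Every ring atom contributes a p orbital perpendicular to the ring (every atom in a ring double bond is sp² and brings one electron to the p orbital; each =N– nitrogen is pyridine-type (lone pair in the sp² plane, one electron in the p orbital); the sulfur donates one lone pair from its p orbital), so the π system is cyclic and fully conjugated.
π-electron count: 3 × 2 = 6 from the double-bond units + 2 from the S atom = 8.

8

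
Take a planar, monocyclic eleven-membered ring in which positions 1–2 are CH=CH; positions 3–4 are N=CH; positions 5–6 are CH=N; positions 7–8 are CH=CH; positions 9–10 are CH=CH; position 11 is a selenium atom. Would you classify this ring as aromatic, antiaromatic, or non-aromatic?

Antiaromatic

All ring atoms are sp² and supply a p orbital to the ring (the double-bond atoms are sp², each contributing one p electron; the doubly-bonded nitrogens are pyridine-type — their lone pairs lie in the ring plane, leaving one electron in the p orbital; the selenium donates one lone pair from its p orbital); the conjugation is uninterrupted.
Counting π electrons: 5 × 2 = 10 from the double-bond units + 2 from the Se atom = 12.
12 = 4(3); a planar, fully conjugated 4n system is antiaromatic.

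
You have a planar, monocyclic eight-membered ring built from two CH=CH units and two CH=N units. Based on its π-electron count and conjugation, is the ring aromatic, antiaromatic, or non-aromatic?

Every ring atom contributes a p orbital perpendicular to the ring (every atom in a ring double bond is sp² and brings one electron to the p orbital; each sp² =N– keeps its lone pair in-plane and puts one electron into the π system), so the π system is cyclic and fully conjugated.
Adding the contributions, 4 × 2 = 8 from the 4 double-bond units.
8 = 4(2); a planar, fully conjugated 4n system is antiaromatic.

Antiaromatic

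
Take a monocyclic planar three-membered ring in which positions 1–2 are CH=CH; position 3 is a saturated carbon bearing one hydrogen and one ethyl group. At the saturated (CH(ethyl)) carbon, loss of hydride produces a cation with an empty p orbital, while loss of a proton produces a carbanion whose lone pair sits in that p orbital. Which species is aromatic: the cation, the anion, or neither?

Once that carbon is sp², every ring atom has a p orbital and both ions are fully conjugated.
Cation: 1 × 2 + 0 = 2 π electrons → 4(0)+2, aromatic.
Anion: 1 × 2 + 2 = 4 π electrons → 4(1), antiaromatic.

The cation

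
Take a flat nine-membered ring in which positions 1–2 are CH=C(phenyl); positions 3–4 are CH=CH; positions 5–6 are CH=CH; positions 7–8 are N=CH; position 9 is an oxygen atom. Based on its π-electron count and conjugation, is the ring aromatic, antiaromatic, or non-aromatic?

Aromatic

Every ring atom contributes a p orbital perpendicular to the ring (each doubly-bonded ring atom is sp² with one p-orbital electron; each =N– nitrogen is pyridine-type (lone pair in the sp² plane, one electron in the p orbital); the oxygen donates one lone pair from its p orbital), so the π system is cyclic and fully conjugated.
Adding the contributions, 4 × 2 = 8 from the double-bond units + 2 from the O atom = 10.
That gives a 4n+2 count (10, n = 2).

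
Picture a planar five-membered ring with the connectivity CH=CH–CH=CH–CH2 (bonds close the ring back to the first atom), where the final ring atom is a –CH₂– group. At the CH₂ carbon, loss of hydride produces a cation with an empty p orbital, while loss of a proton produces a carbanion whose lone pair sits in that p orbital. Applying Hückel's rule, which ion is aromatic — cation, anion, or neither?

The anion

Once that carbon is sp², every ring atom has a p orbital and both ions are fully conjugated.
Cation: 2 × 2 + 0 = 4 π electrons → 4(1), antiaromatic.
Anion: 2 × 2 + 2 = 6 π electrons → 4(1)+2, aromatic.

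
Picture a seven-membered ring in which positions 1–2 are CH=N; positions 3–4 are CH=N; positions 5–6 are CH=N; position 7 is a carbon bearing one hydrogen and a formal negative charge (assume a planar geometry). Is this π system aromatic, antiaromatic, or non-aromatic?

The p orbitals form a continuous loop: every atom in a ring double bond is sp² and brings one electron to the p orbital; each sp² =N– keeps its lone pair in-plane and puts one electron into the π system; the carbanion's lone pair occupies the p orbital. The ring is fully conjugated.
Counting π electrons: 3 × 2 = 6 from the double-bond units + 2 from the CH(-) atom = 8.
A 4n π count (8, n = 2) in a planar conjugated ring means antiaromatic.

Antiaromatic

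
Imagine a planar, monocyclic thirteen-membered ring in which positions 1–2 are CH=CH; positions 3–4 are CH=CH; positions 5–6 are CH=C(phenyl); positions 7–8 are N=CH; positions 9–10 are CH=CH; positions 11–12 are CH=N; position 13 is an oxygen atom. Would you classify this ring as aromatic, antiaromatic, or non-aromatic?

Every ring atom contributes a p orbital perpendicular to the ring (every atom in a ring double bond is sp² and brings one electron to the p orbital; each sp² =N– keeps its lone pair in-plane and puts one electron into the π system; the oxygen donates one lone pair from its p orbital), so the π system is cyclic and fully conjugated.
Tallying contributions gives 6 × 2 = 12 from the double-bond units + 2 from the O atom = 14.
With 14 π electrons (n = 3), the Hückel 4n+2 condition holds.

Aromatic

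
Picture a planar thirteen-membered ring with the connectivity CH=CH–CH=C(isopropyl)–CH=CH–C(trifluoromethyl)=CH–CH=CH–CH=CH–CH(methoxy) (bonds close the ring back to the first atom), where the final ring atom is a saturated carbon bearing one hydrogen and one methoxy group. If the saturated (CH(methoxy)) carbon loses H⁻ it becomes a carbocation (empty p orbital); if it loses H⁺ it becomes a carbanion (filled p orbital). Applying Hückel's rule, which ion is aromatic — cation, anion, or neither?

The anion

Both ions have a continuous loop of p orbitals — each ring atom is sp².
Cation: 6 × 2 + 0 = 12 π electrons → 4(3), antiaromatic.
Anion: 6 × 2 + 2 = 14 π electrons → 4(3)+2, aromatic.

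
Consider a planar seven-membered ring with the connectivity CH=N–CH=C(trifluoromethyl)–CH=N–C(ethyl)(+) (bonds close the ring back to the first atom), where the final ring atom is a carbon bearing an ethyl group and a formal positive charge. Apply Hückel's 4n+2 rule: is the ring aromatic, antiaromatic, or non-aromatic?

Aromatic

Every ring atom contributes a p orbital perpendicular to the ring (the double-bond atoms are sp², each contributing one p electron; each sp² =N– keeps its lone pair in-plane and puts one electron into the π system; the carbocation has an empty p orbital), so the π system is cyclic and fully conjugated.
Tallying contributions gives 3 × 2 = 6 from the double-bond units + 0 from the C(ethyl)(+) atom = 6.
That gives a 4n+2 count (6, n = 1).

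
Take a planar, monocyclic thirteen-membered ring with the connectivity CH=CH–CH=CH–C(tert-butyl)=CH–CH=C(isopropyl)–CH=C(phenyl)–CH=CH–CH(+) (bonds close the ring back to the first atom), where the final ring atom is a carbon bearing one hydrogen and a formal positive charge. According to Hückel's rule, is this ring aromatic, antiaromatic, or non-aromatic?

All ring atoms are sp² and supply a p orbital to the ring (each doubly-bonded ring atom is sp² with one p-orbital electron; the carbocation has an empty p orbital); the conjugation is uninterrupted.
Counting π electrons: 6 × 2 = 12 from the double-bond units + 0 from the CH(+) atom = 12.
A 4n π count (12, n = 3) in a planar conjugated ring means antiaromatic.

Antiaromatic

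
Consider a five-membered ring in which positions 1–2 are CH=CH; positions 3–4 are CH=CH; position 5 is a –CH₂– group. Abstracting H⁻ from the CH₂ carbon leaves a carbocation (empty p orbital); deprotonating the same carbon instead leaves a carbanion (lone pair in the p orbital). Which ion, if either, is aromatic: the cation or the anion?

The anion

In either ion the ring is fully conjugated: every atom, including the new sp² carbon, supplies a p orbital.
Cation: 2 × 2 + 0 = 4 π electrons → 4(1), antiaromatic.
Anion: 2 × 2 + 2 = 6 π electrons → 4(1)+2, aromatic.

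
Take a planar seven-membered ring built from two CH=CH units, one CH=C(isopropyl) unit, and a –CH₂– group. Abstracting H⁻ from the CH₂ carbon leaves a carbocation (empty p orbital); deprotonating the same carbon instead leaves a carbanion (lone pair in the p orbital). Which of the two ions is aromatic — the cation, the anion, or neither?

Both ions have a continuous loop of p orbitals — each ring atom is sp².
Cation: 3 × 2 + 0 = 6 π electrons → 4(1)+2, aromatic.
Anion: 3 × 2 + 2 = 8 π electrons → 4(2), antiaromatic.

The cation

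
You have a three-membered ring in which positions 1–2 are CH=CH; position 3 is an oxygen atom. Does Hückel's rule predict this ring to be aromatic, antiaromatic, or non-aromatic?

Antiaromatic

All ring atoms are sp² and supply a p orbital to the ring (each doubly-bonded ring atom is sp² with one p-orbital electron; the oxygen donates one lone pair from its p orbital); the conjugation is uninterrupted.
π-electron count: 1 × 2 = 2 from the double-bond unit + 2 from the O atom = 4.
With 4 = 4·1 π electrons, Hückel's rule classifies the planar ring as antiaromatic.
(The species described is oxirene.)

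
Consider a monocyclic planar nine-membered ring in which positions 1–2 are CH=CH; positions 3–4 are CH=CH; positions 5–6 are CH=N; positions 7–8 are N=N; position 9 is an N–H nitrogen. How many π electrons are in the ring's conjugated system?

The p orbitals form a continuous loop: the double-bond atoms are sp², each contributing one p electron; each =N– nitrogen is pyridine-type (lone pair in the sp² plane, one electron in the p orbital); the pyrrole-type nitrogen donates its lone pair from the p orbital. The ring is fully conjugated.
Counting π electrons: 4 × 2 = 8 from the double-bond units + 2 from the NH atom = 10.

10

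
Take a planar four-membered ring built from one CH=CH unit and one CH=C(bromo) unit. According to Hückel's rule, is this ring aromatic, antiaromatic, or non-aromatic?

Antiaromatic

All ring atoms are sp² and supply a p orbital to the ring (every atom in a ring double bond is sp² and brings one electron to the p orbital); the conjugation is uninterrupted.
π-electron count: 2 × 2 = 4 from the 2 double-bond units.
4 is a 4n count (n = 1), so the planar conjugated ring is antiaromatic.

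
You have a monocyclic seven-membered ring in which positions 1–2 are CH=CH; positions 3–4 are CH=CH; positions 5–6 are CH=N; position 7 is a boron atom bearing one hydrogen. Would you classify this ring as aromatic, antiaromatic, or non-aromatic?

Aromatic

Every ring atom contributes a p orbital perpendicular to the ring (every atom in a ring double bond is sp² and brings one electron to the p orbital; the doubly-bonded nitrogens are pyridine-type — their lone pairs lie in the ring plane, leaving one electron in the p orbital; the boron has an empty p orbital), so the π system is cyclic and fully conjugated.
Adding the contributions, 3 × 2 = 6 from the double-bond units + 0 from the BH atom = 6.
Since 6 = 4·1 + 2, the ring meets the 4n+2 criterion.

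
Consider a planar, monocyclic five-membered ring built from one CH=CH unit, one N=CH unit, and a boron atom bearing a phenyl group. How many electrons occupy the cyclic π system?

Every ring atom contributes a p orbital perpendicular to the ring (every atom in a ring double bond is sp² and brings one electron to the p orbital; each sp² =N– keeps its lone pair in-plane and puts one electron into the π system; the boron has an empty p orbital), so the π system is cyclic and fully conjugated.
π-electron count: 2 × 2 = 4 from the double-bond units + 0 from the B(phenyl) atom = 4.

4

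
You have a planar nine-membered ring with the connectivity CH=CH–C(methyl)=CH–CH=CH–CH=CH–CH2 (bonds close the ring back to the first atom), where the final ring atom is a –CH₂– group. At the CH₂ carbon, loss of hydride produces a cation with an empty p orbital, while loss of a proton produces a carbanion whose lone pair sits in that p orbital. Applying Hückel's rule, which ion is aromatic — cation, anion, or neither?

The anion

In either ion the ring is fully conjugated: every atom, including the new sp² carbon, supplies a p orbital.
Cation: 4 × 2 + 0 = 8 π electrons → 4(2), antiaromatic.
Anion: 4 × 2 + 2 = 10 π electrons → 4(2)+2, aromatic.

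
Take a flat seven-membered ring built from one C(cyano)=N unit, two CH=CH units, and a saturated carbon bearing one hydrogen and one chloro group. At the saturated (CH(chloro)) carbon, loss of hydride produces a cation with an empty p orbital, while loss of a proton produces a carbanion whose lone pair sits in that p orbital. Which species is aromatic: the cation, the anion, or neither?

Once that carbon is sp², every ring atom has a p orbital and both ions are fully conjugated.
Cation: 3 × 2 + 0 = 6 π electrons → 4(1)+2, aromatic.
Anion: 3 × 2 + 2 = 8 π electrons → 4(2), antiaromatic.

The cation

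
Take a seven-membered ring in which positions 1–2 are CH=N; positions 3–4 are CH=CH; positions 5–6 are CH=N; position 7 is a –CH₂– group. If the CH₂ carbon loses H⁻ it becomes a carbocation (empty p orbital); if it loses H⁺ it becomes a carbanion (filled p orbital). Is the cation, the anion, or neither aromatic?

Once that carbon is sp², every ring atom has a p orbital and both ions are fully conjugated.
Cation: 3 × 2 + 0 = 6 π electrons → 4(1)+2, aromatic.
Anion: 3 × 2 + 2 = 8 π electrons → 4(2), antiaromatic.

The cation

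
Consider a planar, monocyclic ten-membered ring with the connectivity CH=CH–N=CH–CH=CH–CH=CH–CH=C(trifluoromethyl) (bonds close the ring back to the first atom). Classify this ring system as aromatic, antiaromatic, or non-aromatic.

All ring atoms are sp² and supply a p orbital to the ring (every atom in a ring double bond is sp² and brings one electron to the p orbital; each sp² =N– keeps its lone pair in-plane and puts one electron into the π system); the conjugation is uninterrupted.
Tallying contributions gives 5 × 2 = 10 from the 5 double-bond units.
10 = 4(2) + 2, which satisfies Hückel's 4n+2 rule.

Aromatic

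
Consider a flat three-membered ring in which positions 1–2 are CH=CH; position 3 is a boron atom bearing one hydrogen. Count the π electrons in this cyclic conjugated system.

2

Every ring atom contributes a p orbital perpendicular to the ring (the double-bond atoms are sp², each contributing one p electron; the boron has an empty p orbital), so the π system is cyclic and fully conjugated.
Counting π electrons: 1 × 2 = 2 from the double-bond unit + 0 from the BH atom = 2.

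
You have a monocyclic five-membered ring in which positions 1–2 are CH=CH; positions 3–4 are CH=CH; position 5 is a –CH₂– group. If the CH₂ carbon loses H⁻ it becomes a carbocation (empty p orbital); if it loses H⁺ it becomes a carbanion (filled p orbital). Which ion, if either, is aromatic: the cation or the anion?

Both ions have a continuous loop of p orbitals — each ring atom is sp².
Cation: 2 × 2 + 0 = 4 π electrons → 4(1), antiaromatic.
Anion: 2 × 2 + 2 = 6 π electrons → 4(1)+2, aromatic.

The anion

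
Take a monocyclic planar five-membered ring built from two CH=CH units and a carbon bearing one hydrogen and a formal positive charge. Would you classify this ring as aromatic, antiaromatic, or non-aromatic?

Antiaromatic

Check conjugation: the double-bond atoms are sp², each contributing one p electron; the carbocation has an empty p orbital — every position has a p orbital, so the cyclic π system is continuous.
Counting π electrons: 2 × 2 = 4 from the double-bond units + 0 from the CH(+) atom = 4.
With 4 = 4·1 π electrons, Hückel's rule classifies the planar ring as antiaromatic.
(This ring is the cyclopentadienyl cation.)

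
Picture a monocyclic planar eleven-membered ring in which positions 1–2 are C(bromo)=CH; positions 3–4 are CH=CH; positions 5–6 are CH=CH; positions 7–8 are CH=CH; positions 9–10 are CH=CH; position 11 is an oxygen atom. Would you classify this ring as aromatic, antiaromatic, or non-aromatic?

Check conjugation: the double-bond atoms are sp², each contributing one p electron; the oxygen donates one lone pair from its p orbital — every position has a p orbital, so the cyclic π system is continuous.
Tallying contributions gives 5 × 2 = 10 from the double-bond units + 2 from the O atom = 12.
A 4n π count (12, n = 3) in a planar conjugated ring means antiaromatic.

Antiaromatic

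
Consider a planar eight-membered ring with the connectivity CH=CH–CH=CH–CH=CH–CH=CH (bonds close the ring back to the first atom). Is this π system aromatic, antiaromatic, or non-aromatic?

The p orbitals form a continuous loop: each doubly-bonded ring atom is sp² with one p-orbital electron. The ring is fully conjugated.
π-electron count: 4 × 2 = 8 from the 4 double-bond units.
With 8 = 4·2 π electrons, Hückel's rule classifies the planar ring as antiaromatic.
This is cyclooctatetraene.

Antiaromatic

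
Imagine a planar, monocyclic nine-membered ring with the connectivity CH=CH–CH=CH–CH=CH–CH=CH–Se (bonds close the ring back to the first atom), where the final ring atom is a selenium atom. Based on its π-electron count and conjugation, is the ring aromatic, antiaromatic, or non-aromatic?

Aromatic

Check conjugation: every atom in a ring double bond is sp² and brings one electron to the p orbital; the selenium donates one lone pair from its p orbital — every position has a p orbital, so the cyclic π system is continuous.
Counting π electrons: 4 × 2 = 8 from the double-bond units + 2 from the Se atom = 10.
With 10 π electrons (n = 2), the Hückel 4n+2 condition holds.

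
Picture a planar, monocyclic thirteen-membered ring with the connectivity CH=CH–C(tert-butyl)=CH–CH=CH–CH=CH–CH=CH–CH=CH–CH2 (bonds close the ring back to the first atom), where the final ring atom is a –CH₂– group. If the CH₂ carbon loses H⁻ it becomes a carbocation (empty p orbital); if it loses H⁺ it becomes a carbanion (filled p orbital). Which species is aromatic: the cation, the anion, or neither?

In both ions every ring atom is sp² and contributes a p orbital, so both rings are fully conjugated.
Cation: 6 × 2 + 0 = 12 π electrons → 4(3), antiaromatic.
Anion: 6 × 2 + 2 = 14 π electrons → 4(3)+2, aromatic.

The anion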